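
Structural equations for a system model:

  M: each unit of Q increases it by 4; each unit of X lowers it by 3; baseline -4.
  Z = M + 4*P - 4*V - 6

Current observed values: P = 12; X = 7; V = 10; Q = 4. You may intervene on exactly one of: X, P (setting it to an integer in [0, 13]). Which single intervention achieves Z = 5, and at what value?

set X = 3

Intervening on X: with other inputs at their observed values, Z = -3*X + 14. Solving for 5 gives X = 3, within [0, 13].
Intervening on P: Z = 4*P - 55. Reaching 5 requires P = 15, outside [0, 13].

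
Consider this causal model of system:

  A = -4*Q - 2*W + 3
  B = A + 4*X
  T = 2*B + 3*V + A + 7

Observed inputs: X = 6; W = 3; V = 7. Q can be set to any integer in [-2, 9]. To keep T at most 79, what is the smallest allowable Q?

Substituting into the A equation gives A = -4*Q - 3.
B becomes -4*Q + 21.
This gives T = -12*Q + 67.
Require -12*Q + 67 ≤ 79, so Q ≥ -1.
The smallest integer in [-2, 9] satisfying this is -1.

Q = -1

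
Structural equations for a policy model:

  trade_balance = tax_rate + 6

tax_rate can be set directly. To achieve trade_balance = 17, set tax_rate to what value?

tax_rate = 11

Solve tax_rate + 6 = 17: tax_rate = (17 - 6) / 1 = 11.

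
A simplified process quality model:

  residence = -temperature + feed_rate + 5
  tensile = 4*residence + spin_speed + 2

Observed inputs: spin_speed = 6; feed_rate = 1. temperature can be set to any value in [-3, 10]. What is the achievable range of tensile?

Substituting into the residence equation gives residence = -temperature + 6.
Substituting into the tensile equation gives tensile = -4*temperature + 32.
Linear in temperature, so extremes are at the endpoints: temperature = -3 gives tensile = 44; temperature = 10 gives tensile = -8.

-8 to 44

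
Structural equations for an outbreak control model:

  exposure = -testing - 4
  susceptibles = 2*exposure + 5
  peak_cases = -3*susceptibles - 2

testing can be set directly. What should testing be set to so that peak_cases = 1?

Substituting into the susceptibles equation gives susceptibles = -2*testing - 3.
This gives peak_cases = 6*testing + 7.
Solve 6*testing + 7 = 1: testing = (1 - 7) / 6 = -1.

testing = -1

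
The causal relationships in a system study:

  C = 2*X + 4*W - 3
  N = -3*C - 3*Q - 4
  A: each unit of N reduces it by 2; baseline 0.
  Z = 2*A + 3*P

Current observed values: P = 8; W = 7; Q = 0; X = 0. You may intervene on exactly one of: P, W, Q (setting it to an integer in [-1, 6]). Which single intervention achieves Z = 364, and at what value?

Intervening on P: Z = 3*P + 316. Reaching 364 requires P = 16, outside [-1, 6].
Intervening on W: Z = 48*W + 4. Reaching 364 requires W = 15/2, not an integer.
Intervening on Q: with other inputs at their observed values, Z = 12*Q + 340. Solving for 364 gives Q = 2, within [-1, 6].

set Q = 2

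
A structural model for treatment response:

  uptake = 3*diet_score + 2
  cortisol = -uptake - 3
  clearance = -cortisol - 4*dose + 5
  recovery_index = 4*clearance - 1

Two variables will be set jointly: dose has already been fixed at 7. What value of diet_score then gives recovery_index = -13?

With dose held at 7:
Substituting into the cortisol equation gives cortisol = -3*diet_score - 5.
Substituting into the clearance equation gives clearance = 3*diet_score - 18.
Substituting into the recovery_index equation gives recovery_index = 12*diet_score - 73.
Solve 12*diet_score - 73 = -13: diet_score = (-13 + 73) / 12 = 5.

diet_score = 5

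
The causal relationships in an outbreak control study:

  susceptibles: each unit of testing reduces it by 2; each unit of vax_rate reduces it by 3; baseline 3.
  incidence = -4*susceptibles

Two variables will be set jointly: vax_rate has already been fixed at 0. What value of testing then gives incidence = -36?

With vax_rate held at 0:
Substituting into the susceptibles equation gives susceptibles = -2*testing + 3.
So incidence = 8*testing - 12.
Solve 8*testing - 12 = -36: testing = (-36 + 12) / 8 = -3.

testing = -3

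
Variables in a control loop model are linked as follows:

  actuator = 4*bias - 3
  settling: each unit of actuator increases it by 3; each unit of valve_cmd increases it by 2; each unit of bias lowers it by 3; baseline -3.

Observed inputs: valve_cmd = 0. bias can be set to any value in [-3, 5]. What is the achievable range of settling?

-39 to 33

Substituting into the settling equation gives settling = 9*bias - 12.
Linear in bias, so extremes are at the endpoints: bias = -3 gives settling = -39; bias = 5 gives settling = 33.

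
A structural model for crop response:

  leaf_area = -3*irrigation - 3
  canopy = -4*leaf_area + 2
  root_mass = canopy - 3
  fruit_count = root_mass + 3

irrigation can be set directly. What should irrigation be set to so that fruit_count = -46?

Substituting into the canopy equation gives canopy = 12*irrigation + 14.
Substituting into the root_mass equation gives root_mass = 12*irrigation + 11.
Substituting into the fruit_count equation gives fruit_count = 12*irrigation + 14.
Solve 12*irrigation + 14 = -46: irrigation = (-46 - 14) / 12 = -5.

irrigation = -5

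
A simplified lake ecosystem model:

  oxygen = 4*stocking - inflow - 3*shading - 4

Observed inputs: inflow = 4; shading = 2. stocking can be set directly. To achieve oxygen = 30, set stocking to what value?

stocking = 11

Substituting into the oxygen equation gives oxygen = 4*stocking - 14.
Solve 4*stocking - 14 = 30: stocking = (30 + 14) / 4 = 11.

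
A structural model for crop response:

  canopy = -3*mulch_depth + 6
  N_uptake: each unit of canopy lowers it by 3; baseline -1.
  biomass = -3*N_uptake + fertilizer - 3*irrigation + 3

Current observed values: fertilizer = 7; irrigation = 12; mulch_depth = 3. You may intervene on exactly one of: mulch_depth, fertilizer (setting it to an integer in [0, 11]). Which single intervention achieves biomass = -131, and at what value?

Intervening on mulch_depth: with other inputs at their observed values, biomass = -27*mulch_depth + 31. Solving for -131 gives mulch_depth = 6, within [0, 11].
Intervening on fertilizer: biomass = fertilizer - 57. Reaching -131 requires fertilizer = -74, outside [0, 11].

set mulch_depth = 6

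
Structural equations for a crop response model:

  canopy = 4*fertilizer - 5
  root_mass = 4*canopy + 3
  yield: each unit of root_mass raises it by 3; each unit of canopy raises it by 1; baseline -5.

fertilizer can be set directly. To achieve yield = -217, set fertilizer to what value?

fertilizer = -3

Substituting into the root_mass equation gives root_mass = 16*fertilizer - 17.
So yield = 52*fertilizer - 61.
Solve 52*fertilizer - 61 = -217: fertilizer = (-217 + 61) / 52 = -3.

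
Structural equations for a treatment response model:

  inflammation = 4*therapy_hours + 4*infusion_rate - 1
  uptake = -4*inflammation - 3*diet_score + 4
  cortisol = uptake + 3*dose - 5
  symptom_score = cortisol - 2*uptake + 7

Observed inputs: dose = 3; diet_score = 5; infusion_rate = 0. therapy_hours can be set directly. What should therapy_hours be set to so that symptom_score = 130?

Substituting into the inflammation equation gives inflammation = 4*therapy_hours - 1.
So uptake = -16*therapy_hours - 7.
So cortisol = -16*therapy_hours - 3.
Substituting into the symptom_score equation gives symptom_score = 16*therapy_hours + 18.
Solve 16*therapy_hours + 18 = 130: therapy_hours = (130 - 18) / 16 = 7.

therapy_hours = 7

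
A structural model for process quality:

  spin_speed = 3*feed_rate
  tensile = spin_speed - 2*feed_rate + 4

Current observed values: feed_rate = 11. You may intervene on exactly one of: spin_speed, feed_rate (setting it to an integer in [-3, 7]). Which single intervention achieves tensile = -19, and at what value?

set spin_speed = -1

Intervening on spin_speed: with other inputs at their observed values, tensile = spin_speed - 18. Solving for -19 gives spin_speed = -1, within [-3, 7].
Intervening on feed_rate: tensile = feed_rate + 4. Reaching -19 requires feed_rate = -23, outside [-3, 7].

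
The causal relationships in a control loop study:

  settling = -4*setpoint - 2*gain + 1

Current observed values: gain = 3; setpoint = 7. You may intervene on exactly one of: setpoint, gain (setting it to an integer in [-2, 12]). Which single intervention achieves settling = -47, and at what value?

Intervening on setpoint: settling = -4*setpoint - 5. Reaching -47 requires setpoint = 21/2, not an integer.
Intervening on gain: with other inputs at their observed values, settling = -2*gain - 27. Solving for -47 gives gain = 10, within [-2, 12].

set gain = 10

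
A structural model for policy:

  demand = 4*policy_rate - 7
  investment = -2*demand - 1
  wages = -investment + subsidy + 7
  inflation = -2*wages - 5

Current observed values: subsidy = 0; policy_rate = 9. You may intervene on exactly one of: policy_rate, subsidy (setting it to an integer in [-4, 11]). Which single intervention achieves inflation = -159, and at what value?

set subsidy = 11

Intervening on policy_rate: inflation = -16*policy_rate + 7. Reaching -159 requires policy_rate = 83/8, not an integer.
Intervening on subsidy: with other inputs at their observed values, inflation = -2*subsidy - 137. Solving for -159 gives subsidy = 11, within [-4, 11].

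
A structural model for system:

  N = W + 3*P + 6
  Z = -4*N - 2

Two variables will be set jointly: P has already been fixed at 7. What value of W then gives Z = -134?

W = 6

With P held at 7:
Substituting into the N equation gives N = W + 27.
Z becomes -4*W - 110.
Solve -4*W - 110 = -134: W = (-134 + 110) / -4 = 6.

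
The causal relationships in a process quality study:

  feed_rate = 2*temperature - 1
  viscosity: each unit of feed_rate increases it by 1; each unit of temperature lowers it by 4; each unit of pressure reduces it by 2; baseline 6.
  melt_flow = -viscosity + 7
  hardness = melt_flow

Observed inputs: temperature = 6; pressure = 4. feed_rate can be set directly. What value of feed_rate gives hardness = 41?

feed_rate = -8

Intervening on feed_rate fixes its value directly, overriding its dependence on temperature.
Substituting into the viscosity equation gives viscosity = feed_rate - 26.
melt_flow becomes -feed_rate + 33.
hardness becomes -feed_rate + 33.
Solve -feed_rate + 33 = 41: feed_rate = (41 - 33) / -1 = -8.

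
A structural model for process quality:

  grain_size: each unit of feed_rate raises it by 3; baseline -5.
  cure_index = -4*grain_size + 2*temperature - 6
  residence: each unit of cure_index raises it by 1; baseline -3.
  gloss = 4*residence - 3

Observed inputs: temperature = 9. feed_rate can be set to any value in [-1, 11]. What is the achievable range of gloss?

-415 to 161

Substituting into the cure_index equation gives cure_index = -12*feed_rate + 32.
Substituting into the residence equation gives residence = -12*feed_rate + 29.
So gloss = -48*feed_rate + 113.
Linear in feed_rate, so extremes are at the endpoints: feed_rate = -1 gives gloss = 161; feed_rate = 11 gives gloss = -415.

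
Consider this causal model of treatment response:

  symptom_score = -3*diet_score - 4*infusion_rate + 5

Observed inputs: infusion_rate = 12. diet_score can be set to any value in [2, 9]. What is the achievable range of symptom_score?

Substituting into the symptom_score equation gives symptom_score = -3*diet_score - 43.
Linear in diet_score, so extremes are at the endpoints: diet_score = 2 gives symptom_score = -49; diet_score = 9 gives symptom_score = -70.

-70 to -49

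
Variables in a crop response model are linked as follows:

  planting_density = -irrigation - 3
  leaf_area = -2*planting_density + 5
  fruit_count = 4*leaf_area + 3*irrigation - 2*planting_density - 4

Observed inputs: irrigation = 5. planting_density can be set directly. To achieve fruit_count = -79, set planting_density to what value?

Intervening on planting_density fixes its value directly, overriding its dependence on irrigation.
Substituting into the fruit_count equation gives fruit_count = -10*planting_density + 31.
Solve -10*planting_density + 31 = -79: planting_density = (-79 - 31) / -10 = 11.

planting_density = 11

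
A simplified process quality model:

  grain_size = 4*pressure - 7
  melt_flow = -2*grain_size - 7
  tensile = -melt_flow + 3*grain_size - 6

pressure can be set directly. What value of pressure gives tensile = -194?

pressure = -8

Substituting into the melt_flow equation gives melt_flow = -8*pressure + 7.
This gives tensile = 20*pressure - 34.
Solve 20*pressure - 34 = -194: pressure = (-194 + 34) / 20 = -8.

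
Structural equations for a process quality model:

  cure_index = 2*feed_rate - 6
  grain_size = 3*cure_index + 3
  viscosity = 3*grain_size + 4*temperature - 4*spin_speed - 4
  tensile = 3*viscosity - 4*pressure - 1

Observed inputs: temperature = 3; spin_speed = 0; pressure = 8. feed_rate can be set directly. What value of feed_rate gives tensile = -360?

Substituting into the grain_size equation gives grain_size = 6*feed_rate - 15.
Substituting into the viscosity equation gives viscosity = 18*feed_rate - 37.
Substituting into the tensile equation gives tensile = 54*feed_rate - 144.
Solve 54*feed_rate - 144 = -360: feed_rate = (-360 + 144) / 54 = -4.

feed_rate = -4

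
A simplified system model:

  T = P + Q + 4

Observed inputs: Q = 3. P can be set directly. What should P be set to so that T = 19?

Substituting into the T equation gives T = P + 7.
Solve P + 7 = 19: P = (19 - 7) / 1 = 12.

P = 12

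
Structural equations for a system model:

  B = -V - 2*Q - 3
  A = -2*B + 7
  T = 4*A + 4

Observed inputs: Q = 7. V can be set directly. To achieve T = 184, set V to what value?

V = 2

Substituting into the B equation gives B = -V - 17.
Substituting into the A equation gives A = 2*V + 41.
Substituting into the T equation gives T = 8*V + 168.
Solve 8*V + 168 = 184: V = (184 - 168) / 8 = 2.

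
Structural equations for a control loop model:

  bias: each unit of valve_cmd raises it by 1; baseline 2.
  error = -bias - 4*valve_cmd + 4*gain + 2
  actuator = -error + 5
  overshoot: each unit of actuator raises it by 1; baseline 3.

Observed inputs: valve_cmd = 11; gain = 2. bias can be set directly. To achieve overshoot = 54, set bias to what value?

bias = 12

Intervening on bias fixes its value directly, overriding its dependence on valve_cmd.
Substituting into the error equation gives error = -bias - 34.
So actuator = bias + 39.
Substituting into the overshoot equation gives overshoot = bias + 42.
Solve bias + 42 = 54: bias = (54 - 42) / 1 = 12.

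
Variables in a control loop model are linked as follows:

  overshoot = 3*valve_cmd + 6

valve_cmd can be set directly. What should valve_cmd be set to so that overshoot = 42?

valve_cmd = 12

Solve 3*valve_cmd + 6 = 42: valve_cmd = (42 - 6) / 3 = 12.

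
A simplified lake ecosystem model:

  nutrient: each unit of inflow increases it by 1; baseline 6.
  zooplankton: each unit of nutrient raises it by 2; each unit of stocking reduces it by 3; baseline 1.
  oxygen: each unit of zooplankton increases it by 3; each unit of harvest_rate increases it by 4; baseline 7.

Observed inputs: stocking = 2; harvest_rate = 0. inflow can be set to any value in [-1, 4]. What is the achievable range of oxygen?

22 to 52

Substituting into the zooplankton equation gives zooplankton = 2*inflow + 7.
So oxygen = 6*inflow + 28.
Linear in inflow, so extremes are at the endpoints: inflow = -1 gives oxygen = 22; inflow = 4 gives oxygen = 52.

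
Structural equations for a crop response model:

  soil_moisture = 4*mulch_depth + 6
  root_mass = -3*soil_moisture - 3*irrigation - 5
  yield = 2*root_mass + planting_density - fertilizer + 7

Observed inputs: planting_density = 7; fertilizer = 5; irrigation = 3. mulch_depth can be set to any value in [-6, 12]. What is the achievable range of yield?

Substituting into the root_mass equation gives root_mass = -12*mulch_depth - 32.
yield becomes -24*mulch_depth - 55.
Linear in mulch_depth, so extremes are at the endpoints: mulch_depth = -6 gives yield = 89; mulch_depth = 12 gives yield = -343.

-343 to 89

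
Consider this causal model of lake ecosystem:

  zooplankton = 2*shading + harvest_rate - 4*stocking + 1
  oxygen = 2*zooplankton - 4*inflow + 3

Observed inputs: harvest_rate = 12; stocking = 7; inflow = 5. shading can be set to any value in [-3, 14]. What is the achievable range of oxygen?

Substituting into the zooplankton equation gives zooplankton = 2*shading - 15.
This gives oxygen = 4*shading - 47.
Linear in shading, so extremes are at the endpoints: shading = -3 gives oxygen = -59; shading = 14 gives oxygen = 9.

-59 to 9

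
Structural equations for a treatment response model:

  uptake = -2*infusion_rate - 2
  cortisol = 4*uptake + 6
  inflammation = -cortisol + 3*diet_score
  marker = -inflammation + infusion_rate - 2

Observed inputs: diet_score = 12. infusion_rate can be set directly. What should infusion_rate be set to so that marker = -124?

infusion_rate = 12

Substituting into the cortisol equation gives cortisol = -8*infusion_rate - 2.
So inflammation = 8*infusion_rate + 38.
Substituting into the marker equation gives marker = -7*infusion_rate - 40.
Solve -7*infusion_rate - 40 = -124: infusion_rate = (-124 + 40) / -7 = 12.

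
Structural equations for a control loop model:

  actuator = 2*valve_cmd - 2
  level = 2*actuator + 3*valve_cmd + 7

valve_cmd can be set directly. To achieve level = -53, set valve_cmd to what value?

Substituting into the level equation gives level = 7*valve_cmd + 3.
Solve 7*valve_cmd + 3 = -53: valve_cmd = (-53 - 3) / 7 = -8.

valve_cmd = -8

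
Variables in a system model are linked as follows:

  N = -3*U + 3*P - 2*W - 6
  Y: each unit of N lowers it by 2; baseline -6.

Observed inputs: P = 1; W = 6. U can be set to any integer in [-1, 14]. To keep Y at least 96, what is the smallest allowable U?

U = 12

Substituting into the N equation gives N = -3*U - 15.
Substituting into the Y equation gives Y = 6*U + 24.
Require 6*U + 24 ≥ 96, so U ≥ 12.
The smallest integer in [-1, 14] satisfying this is 12.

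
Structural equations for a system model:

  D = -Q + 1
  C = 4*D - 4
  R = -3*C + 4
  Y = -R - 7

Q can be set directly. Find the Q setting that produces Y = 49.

Substituting into the C equation gives C = -4*Q.
So R = 12*Q + 4.
Substituting into the Y equation gives Y = -12*Q - 11.
Solve -12*Q - 11 = 49: Q = (49 + 11) / -12 = -5.

Q = -5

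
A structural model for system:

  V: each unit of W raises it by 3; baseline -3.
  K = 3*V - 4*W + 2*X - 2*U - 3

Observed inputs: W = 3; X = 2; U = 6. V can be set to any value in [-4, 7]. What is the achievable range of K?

-35 to -2

Intervening on V fixes its value directly, overriding its dependence on W.
Substituting into the K equation gives K = 3*V - 23.
Linear in V, so extremes are at the endpoints: V = -4 gives K = -35; V = 7 gives K = -2.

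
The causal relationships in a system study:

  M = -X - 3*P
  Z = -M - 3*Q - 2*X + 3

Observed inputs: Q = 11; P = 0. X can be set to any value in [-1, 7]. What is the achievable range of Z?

-37 to -29

Substituting into the M equation gives M = -X.
Substituting into the Z equation gives Z = -X - 30.
Linear in X, so extremes are at the endpoints: X = -1 gives Z = -29; X = 7 gives Z = -37.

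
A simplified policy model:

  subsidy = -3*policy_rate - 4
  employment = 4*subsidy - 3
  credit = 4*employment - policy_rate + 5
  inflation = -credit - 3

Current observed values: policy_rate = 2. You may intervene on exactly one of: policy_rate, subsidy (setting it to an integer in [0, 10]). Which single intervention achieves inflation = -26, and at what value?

set subsidy = 2

Intervening on policy_rate: inflation = 49*policy_rate + 68. Reaching -26 requires policy_rate = -94/49, not an integer.
Intervening on subsidy: with other inputs at their observed values, inflation = -16*subsidy + 6. Solving for -26 gives subsidy = 2, within [0, 10].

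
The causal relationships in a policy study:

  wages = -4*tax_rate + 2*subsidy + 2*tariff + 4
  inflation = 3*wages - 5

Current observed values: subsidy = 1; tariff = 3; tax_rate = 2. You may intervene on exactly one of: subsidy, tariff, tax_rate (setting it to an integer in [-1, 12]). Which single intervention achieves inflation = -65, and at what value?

Intervening on subsidy: inflation = 6*subsidy + 1. Reaching -65 requires subsidy = -11, outside [-1, 12].
Intervening on tariff: inflation = 6*tariff - 11. Reaching -65 requires tariff = -9, outside [-1, 12].
Intervening on tax_rate: with other inputs at their observed values, inflation = -12*tax_rate + 31. Solving for -65 gives tax_rate = 8, within [-1, 12].

set tax_rate = 8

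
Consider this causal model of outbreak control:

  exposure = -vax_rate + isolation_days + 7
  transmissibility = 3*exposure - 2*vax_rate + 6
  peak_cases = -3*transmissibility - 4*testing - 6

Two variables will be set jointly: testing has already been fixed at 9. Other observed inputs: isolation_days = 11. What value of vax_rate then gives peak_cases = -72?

With testing held at 9:
Substituting into the exposure equation gives exposure = -vax_rate + 18.
Substituting into the transmissibility equation gives transmissibility = -5*vax_rate + 60.
Substituting into the peak_cases equation gives peak_cases = 15*vax_rate - 222.
Solve 15*vax_rate - 222 = -72: vax_rate = (-72 + 222) / 15 = 10.

vax_rate = 10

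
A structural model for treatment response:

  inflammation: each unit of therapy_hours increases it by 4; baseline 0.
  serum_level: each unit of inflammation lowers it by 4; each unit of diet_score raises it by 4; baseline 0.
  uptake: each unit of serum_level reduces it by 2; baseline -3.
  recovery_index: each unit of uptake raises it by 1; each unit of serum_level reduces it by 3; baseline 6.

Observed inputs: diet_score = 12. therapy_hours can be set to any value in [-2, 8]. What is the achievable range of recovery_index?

-397 to 403

Substituting into the serum_level equation gives serum_level = -16*therapy_hours + 48.
This gives uptake = 32*therapy_hours - 99.
Substituting into the recovery_index equation gives recovery_index = 80*therapy_hours - 237.
Linear in therapy_hours, so extremes are at the endpoints: therapy_hours = -2 gives recovery_index = -397; therapy_hours = 8 gives recovery_index = 403.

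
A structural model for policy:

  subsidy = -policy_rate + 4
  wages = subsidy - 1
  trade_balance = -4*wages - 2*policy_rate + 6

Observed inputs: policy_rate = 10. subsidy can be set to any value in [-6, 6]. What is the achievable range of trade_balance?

Intervening on subsidy fixes its value directly, overriding its dependence on policy_rate.
Substituting into the trade_balance equation gives trade_balance = -4*subsidy - 10.
Linear in subsidy, so extremes are at the endpoints: subsidy = -6 gives trade_balance = 14; subsidy = 6 gives trade_balance = -34.

-34 to 14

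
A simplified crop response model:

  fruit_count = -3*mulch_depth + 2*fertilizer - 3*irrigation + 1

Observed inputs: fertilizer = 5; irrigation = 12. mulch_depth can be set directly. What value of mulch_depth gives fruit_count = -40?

Substituting into the fruit_count equation gives fruit_count = -3*mulch_depth - 25.
Solve -3*mulch_depth - 25 = -40: mulch_depth = (-40 + 25) / -3 = 5.

mulch_depth = 5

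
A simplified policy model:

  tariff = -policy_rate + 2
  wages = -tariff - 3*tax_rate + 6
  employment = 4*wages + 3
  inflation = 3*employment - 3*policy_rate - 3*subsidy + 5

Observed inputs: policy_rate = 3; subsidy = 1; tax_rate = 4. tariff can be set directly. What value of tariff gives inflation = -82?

tariff = 1

Intervening on tariff fixes its value directly, overriding its dependence on policy_rate.
Substituting into the wages equation gives wages = -tariff - 6.
employment becomes -4*tariff - 21.
Substituting into the inflation equation gives inflation = -12*tariff - 70.
Solve -12*tariff - 70 = -82: tariff = (-82 + 70) / -12 = 1.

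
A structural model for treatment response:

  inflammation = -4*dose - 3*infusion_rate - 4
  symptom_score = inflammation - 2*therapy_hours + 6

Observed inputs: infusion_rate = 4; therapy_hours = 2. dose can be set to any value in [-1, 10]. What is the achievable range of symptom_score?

Substituting into the inflammation equation gives inflammation = -4*dose - 16.
Substituting into the symptom_score equation gives symptom_score = -4*dose - 14.
Linear in dose, so extremes are at the endpoints: dose = -1 gives symptom_score = -10; dose = 10 gives symptom_score = -54.

-54 to -10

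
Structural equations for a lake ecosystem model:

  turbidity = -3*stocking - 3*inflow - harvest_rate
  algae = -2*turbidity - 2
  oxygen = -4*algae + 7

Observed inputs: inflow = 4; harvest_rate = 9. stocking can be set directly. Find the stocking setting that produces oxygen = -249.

stocking = 4

Substituting into the turbidity equation gives turbidity = -3*stocking - 21.
Substituting into the algae equation gives algae = 6*stocking + 40.
This gives oxygen = -24*stocking - 153.
Solve -24*stocking - 153 = -249: stocking = (-249 + 153) / -24 = 4.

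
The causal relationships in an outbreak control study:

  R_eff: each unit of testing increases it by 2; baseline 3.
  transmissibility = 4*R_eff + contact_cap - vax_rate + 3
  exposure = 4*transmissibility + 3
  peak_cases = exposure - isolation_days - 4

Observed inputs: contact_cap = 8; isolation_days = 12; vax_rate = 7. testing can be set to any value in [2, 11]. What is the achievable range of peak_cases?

Substituting into the transmissibility equation gives transmissibility = 8*testing + 16.
Substituting into the exposure equation gives exposure = 32*testing + 67.
Substituting into the peak_cases equation gives peak_cases = 32*testing + 51.
Linear in testing, so extremes are at the endpoints: testing = 2 gives peak_cases = 115; testing = 11 gives peak_cases = 403.

115 to 403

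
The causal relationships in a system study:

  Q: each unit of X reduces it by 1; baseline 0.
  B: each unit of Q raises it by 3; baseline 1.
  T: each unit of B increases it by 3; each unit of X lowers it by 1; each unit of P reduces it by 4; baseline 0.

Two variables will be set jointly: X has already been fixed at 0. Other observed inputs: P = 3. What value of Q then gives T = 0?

Q = 1

With X held at 0:
Intervening on Q fixes its value directly, overriding its dependence on X.
Substituting into the T equation gives T = 9*Q - 9.
Solve 9*Q - 9 = 0: Q = (0 + 9) / 9 = 1.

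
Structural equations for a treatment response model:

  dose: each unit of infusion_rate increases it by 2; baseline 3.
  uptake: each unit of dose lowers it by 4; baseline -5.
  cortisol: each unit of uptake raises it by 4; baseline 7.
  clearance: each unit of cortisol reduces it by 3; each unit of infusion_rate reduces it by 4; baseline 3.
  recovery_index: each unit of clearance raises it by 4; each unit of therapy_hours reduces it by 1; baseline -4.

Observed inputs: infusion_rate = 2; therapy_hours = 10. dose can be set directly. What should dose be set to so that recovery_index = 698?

Intervening on dose fixes its value directly, overriding its dependence on infusion_rate.
Substituting into the cortisol equation gives cortisol = -16*dose - 13.
clearance becomes 48*dose + 34.
Substituting into the recovery_index equation gives recovery_index = 192*dose + 122.
Solve 192*dose + 122 = 698: dose = (698 - 122) / 192 = 3.

dose = 3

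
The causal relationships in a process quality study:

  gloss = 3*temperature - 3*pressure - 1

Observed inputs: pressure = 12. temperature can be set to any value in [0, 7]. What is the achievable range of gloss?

-37 to -16

Substituting into the gloss equation gives gloss = 3*temperature - 37.
Linear in temperature, so extremes are at the endpoints: temperature = 0 gives gloss = -37; temperature = 7 gives gloss = -16.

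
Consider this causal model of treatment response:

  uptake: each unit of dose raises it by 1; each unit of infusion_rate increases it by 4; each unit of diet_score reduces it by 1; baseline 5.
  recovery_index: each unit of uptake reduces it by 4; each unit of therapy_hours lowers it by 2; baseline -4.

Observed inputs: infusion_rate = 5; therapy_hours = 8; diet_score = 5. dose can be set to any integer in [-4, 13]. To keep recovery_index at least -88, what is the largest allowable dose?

Substituting into the uptake equation gives uptake = dose + 20.
Substituting into the recovery_index equation gives recovery_index = -4*dose - 100.
Require -4*dose - 100 ≥ -88, so dose ≤ -3.
The largest integer in [-4, 13] satisfying this is -3.

dose = -3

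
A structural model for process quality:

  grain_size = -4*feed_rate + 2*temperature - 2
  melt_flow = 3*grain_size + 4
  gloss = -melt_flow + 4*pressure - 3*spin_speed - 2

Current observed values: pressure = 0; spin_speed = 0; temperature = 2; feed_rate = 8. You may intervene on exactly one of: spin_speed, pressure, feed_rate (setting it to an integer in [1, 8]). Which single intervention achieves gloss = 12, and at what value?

set feed_rate = 2

Intervening on spin_speed: gloss = -3*spin_speed + 84. Reaching 12 requires spin_speed = 24, outside [1, 8].
Intervening on pressure: gloss = 4*pressure + 84. Reaching 12 requires pressure = -18, outside [1, 8].
Intervening on feed_rate: with other inputs at their observed values, gloss = 12*feed_rate - 12. Solving for 12 gives feed_rate = 2, within [1, 8].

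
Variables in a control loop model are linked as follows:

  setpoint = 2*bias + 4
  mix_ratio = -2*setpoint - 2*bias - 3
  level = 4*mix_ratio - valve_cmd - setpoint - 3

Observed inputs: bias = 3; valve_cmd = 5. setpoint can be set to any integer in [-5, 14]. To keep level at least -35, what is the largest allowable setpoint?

Intervening on setpoint fixes its value directly, overriding its dependence on bias.
Substituting into the mix_ratio equation gives mix_ratio = -2*setpoint - 9.
So level = -9*setpoint - 44.
Require -9*setpoint - 44 ≥ -35, so setpoint ≤ -1.
The largest integer in [-5, 14] satisfying this is -1.

setpoint = -1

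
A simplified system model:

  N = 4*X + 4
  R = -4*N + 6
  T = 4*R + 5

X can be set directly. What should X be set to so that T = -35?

X = 0

Substituting into the R equation gives R = -16*X - 10.
Substituting into the T equation gives T = -64*X - 35.
Solve -64*X - 35 = -35: X = (-35 + 35) / -64 = 0.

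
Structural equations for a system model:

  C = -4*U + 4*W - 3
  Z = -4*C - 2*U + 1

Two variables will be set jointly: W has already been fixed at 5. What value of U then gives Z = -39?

U = 2

With W held at 5:
Substituting into the C equation gives C = -4*U + 17.
Substituting into the Z equation gives Z = 14*U - 67.
Solve 14*U - 67 = -39: U = (-39 + 67) / 14 = 2.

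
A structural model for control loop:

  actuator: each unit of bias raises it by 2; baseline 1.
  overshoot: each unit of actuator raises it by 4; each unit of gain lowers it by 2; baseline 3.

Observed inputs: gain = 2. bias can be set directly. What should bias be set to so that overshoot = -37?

bias = -5

Substituting into the overshoot equation gives overshoot = 8*bias + 3.
Solve 8*bias + 3 = -37: bias = (-37 - 3) / 8 = -5.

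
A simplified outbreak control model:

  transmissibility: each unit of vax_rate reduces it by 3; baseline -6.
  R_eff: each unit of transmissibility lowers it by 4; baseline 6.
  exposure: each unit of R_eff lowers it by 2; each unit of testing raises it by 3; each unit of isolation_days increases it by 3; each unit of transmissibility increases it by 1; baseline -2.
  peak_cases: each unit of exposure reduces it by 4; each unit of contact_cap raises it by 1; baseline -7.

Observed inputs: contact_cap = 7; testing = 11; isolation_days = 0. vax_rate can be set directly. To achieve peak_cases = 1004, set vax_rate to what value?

vax_rate = 8

Substituting into the R_eff equation gives R_eff = 12*vax_rate + 30.
So exposure = -27*vax_rate - 35.
This gives peak_cases = 108*vax_rate + 140.
Solve 108*vax_rate + 140 = 1004: vax_rate = (1004 - 140) / 108 = 8.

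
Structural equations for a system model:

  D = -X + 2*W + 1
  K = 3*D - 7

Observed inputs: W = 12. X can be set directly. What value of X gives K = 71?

Substituting into the D equation gives D = -X + 25.
K becomes -3*X + 68.
Solve -3*X + 68 = 71: X = (71 - 68) / -3 = -1.

X = -1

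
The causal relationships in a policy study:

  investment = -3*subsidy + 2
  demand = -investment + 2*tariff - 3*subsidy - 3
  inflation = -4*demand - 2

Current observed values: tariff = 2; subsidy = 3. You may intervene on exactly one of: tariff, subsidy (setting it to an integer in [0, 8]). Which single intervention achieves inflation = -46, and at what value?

Intervening on tariff: with other inputs at their observed values, inflation = -8*tariff + 18. Solving for -46 gives tariff = 8, within [0, 8].
Intervening on subsidy: the paths from subsidy to inflation cancel (net effect zero), leaving inflation = 2; -46 is unreachable this way.

set tariff = 8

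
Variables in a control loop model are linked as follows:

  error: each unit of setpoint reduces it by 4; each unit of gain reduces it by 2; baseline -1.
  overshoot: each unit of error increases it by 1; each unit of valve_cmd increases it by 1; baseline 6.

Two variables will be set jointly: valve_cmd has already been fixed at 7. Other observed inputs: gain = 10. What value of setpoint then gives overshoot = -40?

setpoint = 8

With valve_cmd held at 7:
Substituting into the error equation gives error = -4*setpoint - 21.
This gives overshoot = -4*setpoint - 8.
Solve -4*setpoint - 8 = -40: setpoint = (-40 + 8) / -4 = 8.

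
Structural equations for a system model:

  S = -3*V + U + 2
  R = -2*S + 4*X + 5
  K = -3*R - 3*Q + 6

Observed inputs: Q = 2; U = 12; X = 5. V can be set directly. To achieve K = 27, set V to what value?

V = -1

Substituting into the S equation gives S = -3*V + 14.
Substituting into the R equation gives R = 6*V - 3.
This gives K = -18*V + 9.
Solve -18*V + 9 = 27: V = (27 - 9) / -18 = -1.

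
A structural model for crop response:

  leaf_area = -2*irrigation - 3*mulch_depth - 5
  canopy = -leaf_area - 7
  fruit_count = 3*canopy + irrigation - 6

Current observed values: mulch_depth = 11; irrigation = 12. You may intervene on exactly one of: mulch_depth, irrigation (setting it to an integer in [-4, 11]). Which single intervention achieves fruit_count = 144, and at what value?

Intervening on mulch_depth: with other inputs at their observed values, fruit_count = 9*mulch_depth + 72. Solving for 144 gives mulch_depth = 8, within [-4, 11].
Intervening on irrigation: fruit_count = 7*irrigation + 87. Reaching 144 requires irrigation = 57/7, not an integer.

set mulch_depth = 8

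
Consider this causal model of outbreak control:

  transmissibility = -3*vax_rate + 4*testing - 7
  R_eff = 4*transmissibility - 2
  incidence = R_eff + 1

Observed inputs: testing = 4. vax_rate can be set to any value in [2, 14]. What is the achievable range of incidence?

-133 to 11

Substituting into the transmissibility equation gives transmissibility = -3*vax_rate + 9.
This gives R_eff = -12*vax_rate + 34.
So incidence = -12*vax_rate + 35.
Linear in vax_rate, so extremes are at the endpoints: vax_rate = 2 gives incidence = 11; vax_rate = 14 gives incidence = -133.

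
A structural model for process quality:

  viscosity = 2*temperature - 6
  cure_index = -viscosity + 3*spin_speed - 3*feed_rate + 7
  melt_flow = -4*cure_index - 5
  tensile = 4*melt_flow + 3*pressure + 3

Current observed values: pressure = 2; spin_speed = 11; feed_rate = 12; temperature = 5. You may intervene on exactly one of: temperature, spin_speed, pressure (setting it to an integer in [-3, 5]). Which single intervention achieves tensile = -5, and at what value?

Intervening on temperature: tensile = 32*temperature - 171. Reaching -5 requires temperature = 83/16, not an integer.
Intervening on spin_speed: tensile = -48*spin_speed + 517. Reaching -5 requires spin_speed = 87/8, not an integer.
Intervening on pressure: with other inputs at their observed values, tensile = 3*pressure - 17. Solving for -5 gives pressure = 4, within [-3, 5].

set pressure = 4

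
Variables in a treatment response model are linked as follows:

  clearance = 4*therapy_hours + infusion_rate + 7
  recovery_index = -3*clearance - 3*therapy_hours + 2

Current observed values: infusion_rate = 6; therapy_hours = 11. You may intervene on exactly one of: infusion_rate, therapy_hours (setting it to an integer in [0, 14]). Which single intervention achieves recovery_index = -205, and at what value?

Intervening on infusion_rate: with other inputs at their observed values, recovery_index = -3*infusion_rate - 184. Solving for -205 gives infusion_rate = 7, within [0, 14].
Intervening on therapy_hours: recovery_index = -15*therapy_hours - 37. Reaching -205 requires therapy_hours = 56/5, not an integer.

set infusion_rate = 7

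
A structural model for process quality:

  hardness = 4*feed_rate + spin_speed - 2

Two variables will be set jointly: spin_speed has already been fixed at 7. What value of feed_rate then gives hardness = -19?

With spin_speed held at 7:
Substituting into the hardness equation gives hardness = 4*feed_rate + 5.
Solve 4*feed_rate + 5 = -19: feed_rate = (-19 - 5) / 4 = -6.

feed_rate = -6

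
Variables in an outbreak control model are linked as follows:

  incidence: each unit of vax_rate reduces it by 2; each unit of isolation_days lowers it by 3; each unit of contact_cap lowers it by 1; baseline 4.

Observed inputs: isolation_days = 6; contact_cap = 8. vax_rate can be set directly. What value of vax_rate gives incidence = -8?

vax_rate = -7

Substituting into the incidence equation gives incidence = -2*vax_rate - 22.
Solve -2*vax_rate - 22 = -8: vax_rate = (-8 + 22) / -2 = -7.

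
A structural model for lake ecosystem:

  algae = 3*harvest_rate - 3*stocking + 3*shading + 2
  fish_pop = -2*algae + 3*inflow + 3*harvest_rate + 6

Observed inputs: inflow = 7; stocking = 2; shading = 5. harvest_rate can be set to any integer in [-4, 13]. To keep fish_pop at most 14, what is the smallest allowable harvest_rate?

Substituting into the algae equation gives algae = 3*harvest_rate + 11.
Substituting into the fish_pop equation gives fish_pop = -3*harvest_rate + 5.
Require -3*harvest_rate + 5 ≤ 14, so harvest_rate ≥ -3.
The smallest integer in [-4, 13] satisfying this is -3.

harvest_rate = -3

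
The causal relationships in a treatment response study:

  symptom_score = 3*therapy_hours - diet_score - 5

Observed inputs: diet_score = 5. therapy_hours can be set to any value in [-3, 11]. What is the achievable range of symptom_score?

-19 to 23

Substituting into the symptom_score equation gives symptom_score = 3*therapy_hours - 10.
Linear in therapy_hours, so extremes are at the endpoints: therapy_hours = -3 gives symptom_score = -19; therapy_hours = 11 gives symptom_score = 23.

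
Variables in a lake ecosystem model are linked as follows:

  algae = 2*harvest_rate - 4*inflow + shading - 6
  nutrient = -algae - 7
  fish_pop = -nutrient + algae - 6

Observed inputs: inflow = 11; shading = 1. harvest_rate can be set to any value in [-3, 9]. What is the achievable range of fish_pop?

Substituting into the algae equation gives algae = 2*harvest_rate - 49.
This gives nutrient = -2*harvest_rate + 42.
This gives fish_pop = 4*harvest_rate - 97.
Linear in harvest_rate, so extremes are at the endpoints: harvest_rate = -3 gives fish_pop = -109; harvest_rate = 9 gives fish_pop = -61.

-109 to -61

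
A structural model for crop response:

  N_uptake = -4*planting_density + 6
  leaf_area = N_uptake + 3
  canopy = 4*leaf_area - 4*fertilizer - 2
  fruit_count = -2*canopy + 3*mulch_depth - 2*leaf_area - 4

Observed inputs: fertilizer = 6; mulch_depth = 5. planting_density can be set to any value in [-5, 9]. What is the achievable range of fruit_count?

Substituting into the leaf_area equation gives leaf_area = -4*planting_density + 9.
Substituting into the canopy equation gives canopy = -16*planting_density + 10.
So fruit_count = 40*planting_density - 27.
Linear in planting_density, so extremes are at the endpoints: planting_density = -5 gives fruit_count = -227; planting_density = 9 gives fruit_count = 333.

-227 to 333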